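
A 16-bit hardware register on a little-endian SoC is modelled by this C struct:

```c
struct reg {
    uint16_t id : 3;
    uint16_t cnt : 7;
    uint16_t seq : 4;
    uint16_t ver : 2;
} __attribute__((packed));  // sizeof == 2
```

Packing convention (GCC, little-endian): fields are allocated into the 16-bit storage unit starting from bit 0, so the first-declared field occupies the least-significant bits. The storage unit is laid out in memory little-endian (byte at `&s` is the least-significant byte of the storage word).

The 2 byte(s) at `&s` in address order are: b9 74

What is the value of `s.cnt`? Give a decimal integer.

[0]=0xb9 [1]=0x74 (little-endian) → word 0x74b9
id [0+:3] = (word>>0) & 0x7 = 1
cnt [3+:7] = (word>>3) & 0x7f = 23  ←
seq [10+:4] = (word>>10) & 0xf = 13
ver [14+:2] = (word>>14) & 0x3 = 1

23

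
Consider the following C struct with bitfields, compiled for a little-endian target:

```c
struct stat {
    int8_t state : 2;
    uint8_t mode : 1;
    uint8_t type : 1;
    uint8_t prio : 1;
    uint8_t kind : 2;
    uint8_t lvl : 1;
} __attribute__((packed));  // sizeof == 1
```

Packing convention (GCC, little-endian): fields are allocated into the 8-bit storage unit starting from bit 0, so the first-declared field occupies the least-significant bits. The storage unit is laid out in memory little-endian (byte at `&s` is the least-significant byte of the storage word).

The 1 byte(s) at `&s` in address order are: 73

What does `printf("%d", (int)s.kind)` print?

[0]=0x73 (little-endian) → word 0x73
state [0+:2] = (word>>0) & 0x3 = 3
mode [2+:1] = (word>>2) & 0x1 = 0
type [3+:1] = (word>>3) & 0x1 = 0
prio [4+:1] = (word>>4) & 0x1 = 1
kind [5+:2] = (word>>5) & 0x3 = 3  ←
lvl [7+:1] = (word>>7) & 0x1 = 0

3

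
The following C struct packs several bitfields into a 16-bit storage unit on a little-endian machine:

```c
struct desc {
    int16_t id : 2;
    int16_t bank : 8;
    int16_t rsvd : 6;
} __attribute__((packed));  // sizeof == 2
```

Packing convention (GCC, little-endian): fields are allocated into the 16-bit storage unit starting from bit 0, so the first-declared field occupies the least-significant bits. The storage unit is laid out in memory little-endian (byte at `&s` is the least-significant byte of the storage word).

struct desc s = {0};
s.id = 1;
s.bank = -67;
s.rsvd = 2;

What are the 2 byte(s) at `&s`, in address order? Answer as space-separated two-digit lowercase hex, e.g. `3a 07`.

id:2 = 1 → 0x1 << 0 → word 0x0001
bank:8 = -67 → 0xbd << 2 → word 0x02f5
rsvd:6 = 2 → 0x2 << 10 → word 0x0af5
word = 0x0af5 → little-endian bytes:
  [0]=0xf5  [1]=0x0a

f5 0a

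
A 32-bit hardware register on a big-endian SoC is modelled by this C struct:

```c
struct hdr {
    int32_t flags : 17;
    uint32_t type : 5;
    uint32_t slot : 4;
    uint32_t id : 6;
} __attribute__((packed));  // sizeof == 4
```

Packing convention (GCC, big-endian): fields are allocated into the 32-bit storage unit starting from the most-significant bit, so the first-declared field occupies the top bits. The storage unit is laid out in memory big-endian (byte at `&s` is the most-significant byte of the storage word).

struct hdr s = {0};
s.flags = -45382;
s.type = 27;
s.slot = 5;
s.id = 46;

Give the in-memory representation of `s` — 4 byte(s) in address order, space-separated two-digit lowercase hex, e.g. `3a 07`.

flags (17b) val=-45382 bits=0x14eba at bit 15: 0xa75d0000
type (5b) val=27 bits=0x1b at bit 10: 0xa75d6c00
slot (4b) val=5 bits=0x5 at bit 6: 0xa75d6d40
id (6b) val=46 bits=0x2e at bit 0: 0xa75d6d6e
word = 0xa75d6d6e → big-endian bytes:
  [0]=0xa7  [1]=0x5d  [2]=0x6d  [3]=0x6e

a7 5d 6d 6e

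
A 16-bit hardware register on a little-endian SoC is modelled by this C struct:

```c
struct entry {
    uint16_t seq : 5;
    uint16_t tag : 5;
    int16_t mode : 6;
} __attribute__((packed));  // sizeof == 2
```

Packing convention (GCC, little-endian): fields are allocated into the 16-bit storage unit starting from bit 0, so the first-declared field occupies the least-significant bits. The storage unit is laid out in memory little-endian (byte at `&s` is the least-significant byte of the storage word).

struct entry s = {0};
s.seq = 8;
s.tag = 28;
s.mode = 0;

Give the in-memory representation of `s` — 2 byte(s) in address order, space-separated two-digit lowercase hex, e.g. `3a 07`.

88 03

seq:5 = 8 → 0x8 << 0 → word 0x0008
tag:5 = 28 → 0x1c << 5 → word 0x0388
mode:6 = 0 → 0x0 << 10 → word 0x0388
word = 0x0388 → little-endian bytes:
  [0]=0x88  [1]=0x03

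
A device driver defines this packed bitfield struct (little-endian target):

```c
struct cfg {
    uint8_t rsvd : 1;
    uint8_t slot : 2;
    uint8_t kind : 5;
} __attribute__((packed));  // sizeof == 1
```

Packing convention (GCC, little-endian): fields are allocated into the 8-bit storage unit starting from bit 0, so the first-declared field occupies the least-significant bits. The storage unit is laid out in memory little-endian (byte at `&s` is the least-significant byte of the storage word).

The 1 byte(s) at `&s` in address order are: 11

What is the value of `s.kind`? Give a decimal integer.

[0]=0x11 (little-endian) → word 0x11
rsvd [0+:1] = (word>>0) & 0x1 = 1
slot [1+:2] = (word>>1) & 0x3 = 0
kind [3+:5] = (word>>3) & 0x1f = 2  ←

2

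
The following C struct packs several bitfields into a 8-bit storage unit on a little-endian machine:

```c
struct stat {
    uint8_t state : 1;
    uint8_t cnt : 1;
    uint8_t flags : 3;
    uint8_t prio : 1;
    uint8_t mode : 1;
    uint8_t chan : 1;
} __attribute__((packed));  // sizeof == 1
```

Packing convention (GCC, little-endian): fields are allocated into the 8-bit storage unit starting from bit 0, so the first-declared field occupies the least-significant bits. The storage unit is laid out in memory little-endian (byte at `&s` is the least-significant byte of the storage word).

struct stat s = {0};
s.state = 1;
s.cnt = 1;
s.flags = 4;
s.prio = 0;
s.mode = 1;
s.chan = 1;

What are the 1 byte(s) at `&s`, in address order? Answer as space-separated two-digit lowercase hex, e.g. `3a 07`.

d3

state:1 = 1 → 0x1 << 0 → word 0x01
cnt:1 = 1 → 0x1 << 1 → word 0x03
flags:3 = 4 → 0x4 << 2 → word 0x13
prio:1 = 0 → 0x0 << 5 → word 0x13
mode:1 = 1 → 0x1 << 6 → word 0x53
chan:1 = 1 → 0x1 << 7 → word 0xd3
word = 0xd3 → little-endian bytes:
  [0]=0xd3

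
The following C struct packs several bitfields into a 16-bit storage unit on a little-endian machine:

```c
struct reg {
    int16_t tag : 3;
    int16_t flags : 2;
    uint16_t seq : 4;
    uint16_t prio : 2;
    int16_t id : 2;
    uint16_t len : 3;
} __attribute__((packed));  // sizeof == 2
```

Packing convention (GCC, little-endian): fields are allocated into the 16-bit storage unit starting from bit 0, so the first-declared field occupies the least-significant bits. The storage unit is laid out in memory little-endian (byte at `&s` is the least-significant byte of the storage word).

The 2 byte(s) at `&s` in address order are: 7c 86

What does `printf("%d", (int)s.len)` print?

4

[0]=0x7c [1]=0x86 (little-endian) → word 0x867c
tag [0+:3] = (word>>0) & 0x7 = 4
flags [3+:2] = (word>>3) & 0x3 = 3
seq [5+:4] = (word>>5) & 0xf = 3
prio [9+:2] = (word>>9) & 0x3 = 3
id [11+:2] = (word>>11) & 0x3 = 0
len [13+:3] = (word>>13) & 0x7 = 4  ←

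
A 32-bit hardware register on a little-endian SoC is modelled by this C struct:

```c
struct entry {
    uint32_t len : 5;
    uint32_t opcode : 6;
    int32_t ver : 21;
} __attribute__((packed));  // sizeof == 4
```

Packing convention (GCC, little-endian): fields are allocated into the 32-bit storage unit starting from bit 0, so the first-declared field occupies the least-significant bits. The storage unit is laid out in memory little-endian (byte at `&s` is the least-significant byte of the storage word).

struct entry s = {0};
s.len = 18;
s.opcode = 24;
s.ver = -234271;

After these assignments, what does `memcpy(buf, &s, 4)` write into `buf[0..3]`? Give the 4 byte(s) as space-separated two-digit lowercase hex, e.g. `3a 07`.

len:5 = 18 → 0x12 << 0 → word 0x00000012
opcode:6 = 24 → 0x18 << 5 → word 0x00000312
ver:21 = -234271 → 0x1c6ce1 << 11 → word 0xe3670b12
word = 0xe3670b12 → little-endian bytes:
  [0]=0x12  [1]=0x0b  [2]=0x67  [3]=0xe3

12 0b 67 e3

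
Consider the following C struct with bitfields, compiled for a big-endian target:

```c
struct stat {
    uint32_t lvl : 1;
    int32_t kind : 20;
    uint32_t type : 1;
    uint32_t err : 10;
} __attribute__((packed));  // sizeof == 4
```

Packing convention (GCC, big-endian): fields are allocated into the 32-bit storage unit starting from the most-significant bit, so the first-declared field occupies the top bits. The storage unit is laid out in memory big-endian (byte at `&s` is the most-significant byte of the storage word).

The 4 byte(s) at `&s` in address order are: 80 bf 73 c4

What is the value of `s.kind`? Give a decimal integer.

6126

[0]=0x80 [1]=0xbf [2]=0x73 [3]=0xc4 (big-endian) → word 0x80bf73c4
lvl [31+:1] = (word>>31) & 0x1 = 1
kind [11+:20] = (word>>11) & 0xfffff = 6126  ←
type [10+:1] = (word>>10) & 0x1 = 0
err [0+:10] = (word>>0) & 0x3ff = 964
kind signed 20b, MSB=0: value = 6126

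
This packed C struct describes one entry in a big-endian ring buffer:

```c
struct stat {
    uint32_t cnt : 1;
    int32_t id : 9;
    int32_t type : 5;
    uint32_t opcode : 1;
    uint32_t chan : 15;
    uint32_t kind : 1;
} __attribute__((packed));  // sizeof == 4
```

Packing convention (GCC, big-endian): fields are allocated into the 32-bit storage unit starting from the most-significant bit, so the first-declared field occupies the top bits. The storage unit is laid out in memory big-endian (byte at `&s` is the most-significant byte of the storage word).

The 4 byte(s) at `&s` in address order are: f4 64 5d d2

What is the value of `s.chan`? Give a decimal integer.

12009

[0]=0xf4 [1]=0x64 [2]=0x5d [3]=0xd2 (big-endian) → word 0xf4645dd2
cnt:1 @ bit 31 → (0xf4645dd2>>31)&0x1 = 0x1
id:9 @ bit 22 → (0xf4645dd2>>22)&0x1ff = 0x1d1
type:5 @ bit 17 → (0xf4645dd2>>17)&0x1f = 0x12
opcode:1 @ bit 16 → (0xf4645dd2>>16)&0x1 = 0x0
chan:15 @ bit 1 → (0xf4645dd2>>1)&0x7fff = 0x2ee9  ←
kind:1 @ bit 0 → (0xf4645dd2>>0)&0x1 = 0x0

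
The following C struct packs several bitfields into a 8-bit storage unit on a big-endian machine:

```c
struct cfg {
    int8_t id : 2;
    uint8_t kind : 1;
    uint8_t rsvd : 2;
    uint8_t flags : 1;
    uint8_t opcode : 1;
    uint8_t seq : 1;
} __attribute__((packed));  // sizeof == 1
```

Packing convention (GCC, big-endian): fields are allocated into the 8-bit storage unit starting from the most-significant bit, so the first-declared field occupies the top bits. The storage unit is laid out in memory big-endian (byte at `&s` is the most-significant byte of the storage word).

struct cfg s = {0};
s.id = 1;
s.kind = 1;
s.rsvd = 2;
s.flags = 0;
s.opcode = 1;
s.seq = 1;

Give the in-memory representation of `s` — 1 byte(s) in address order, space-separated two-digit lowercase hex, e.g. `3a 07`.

73

[6+:2] id=1 & 0x3 = 0x1; word=0x40
[5+:1] kind=1 & 0x1 = 0x1; word=0x60
[3+:2] rsvd=2 & 0x3 = 0x2; word=0x70
[2+:1] flags=0 & 0x1 = 0x0; word=0x70
[1+:1] opcode=1 & 0x1 = 0x1; word=0x72
[0+:1] seq=1 & 0x1 = 0x1; word=0x73
word = 0x73 → big-endian bytes:
  [0]=0x73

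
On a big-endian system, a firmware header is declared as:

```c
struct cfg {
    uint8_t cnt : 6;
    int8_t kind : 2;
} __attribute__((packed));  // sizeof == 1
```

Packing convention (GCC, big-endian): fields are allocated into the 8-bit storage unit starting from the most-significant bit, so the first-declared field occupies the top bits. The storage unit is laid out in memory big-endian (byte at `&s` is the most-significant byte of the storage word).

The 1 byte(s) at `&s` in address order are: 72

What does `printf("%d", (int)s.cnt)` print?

28

[0]=0x72 (big-endian) → word 0x72
cnt [2+:6] = (word>>2) & 0x3f = 28  ←
kind [0+:2] = (word>>0) & 0x3 = 2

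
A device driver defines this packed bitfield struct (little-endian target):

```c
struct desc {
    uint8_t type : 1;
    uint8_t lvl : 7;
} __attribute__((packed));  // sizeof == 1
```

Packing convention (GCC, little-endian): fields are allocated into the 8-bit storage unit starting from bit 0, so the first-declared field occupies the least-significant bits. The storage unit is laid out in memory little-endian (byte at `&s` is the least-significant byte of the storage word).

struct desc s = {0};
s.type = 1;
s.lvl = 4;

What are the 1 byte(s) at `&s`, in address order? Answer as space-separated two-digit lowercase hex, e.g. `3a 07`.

[0+:1] type=1 & 0x1 = 0x1; word=0x01
[1+:7] lvl=4 & 0x7f = 0x4; word=0x09
word = 0x09 → little-endian bytes:
  [0]=0x09

09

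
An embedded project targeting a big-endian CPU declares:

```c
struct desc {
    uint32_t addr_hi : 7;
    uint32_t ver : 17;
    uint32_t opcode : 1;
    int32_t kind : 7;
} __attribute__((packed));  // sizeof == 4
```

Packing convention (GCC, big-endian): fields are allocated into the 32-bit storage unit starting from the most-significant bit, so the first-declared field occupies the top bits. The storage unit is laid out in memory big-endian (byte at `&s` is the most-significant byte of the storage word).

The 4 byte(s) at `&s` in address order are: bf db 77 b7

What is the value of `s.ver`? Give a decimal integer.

[0]=0xbf [1]=0xdb [2]=0x77 [3]=0xb7 (big-endian) → word 0xbfdb77b7
addr_hi [25+:7] = (word>>25) & 0x7f = 95
ver [8+:17] = (word>>8) & 0x1ffff = 121719  ←
opcode [7+:1] = (word>>7) & 0x1 = 1
kind [0+:7] = (word>>0) & 0x7f = 55

121719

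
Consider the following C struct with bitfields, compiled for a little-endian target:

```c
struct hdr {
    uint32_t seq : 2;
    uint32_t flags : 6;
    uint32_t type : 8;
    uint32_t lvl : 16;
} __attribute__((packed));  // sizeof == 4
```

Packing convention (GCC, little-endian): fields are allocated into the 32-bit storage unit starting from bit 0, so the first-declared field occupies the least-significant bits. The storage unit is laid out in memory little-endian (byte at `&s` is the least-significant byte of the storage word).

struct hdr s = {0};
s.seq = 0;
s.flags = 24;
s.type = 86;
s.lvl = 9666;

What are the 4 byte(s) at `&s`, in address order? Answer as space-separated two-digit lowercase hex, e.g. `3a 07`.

60 56 c2 25

seq (2b) val=0 bits=0x0 at bit 0: 0x00000000
flags (6b) val=24 bits=0x18 at bit 2: 0x00000060
type (8b) val=86 bits=0x56 at bit 8: 0x00005660
lvl (16b) val=9666 bits=0x25c2 at bit 16: 0x25c25660
word = 0x25c25660 → little-endian bytes:
  [0]=0x60  [1]=0x56  [2]=0xc2  [3]=0x25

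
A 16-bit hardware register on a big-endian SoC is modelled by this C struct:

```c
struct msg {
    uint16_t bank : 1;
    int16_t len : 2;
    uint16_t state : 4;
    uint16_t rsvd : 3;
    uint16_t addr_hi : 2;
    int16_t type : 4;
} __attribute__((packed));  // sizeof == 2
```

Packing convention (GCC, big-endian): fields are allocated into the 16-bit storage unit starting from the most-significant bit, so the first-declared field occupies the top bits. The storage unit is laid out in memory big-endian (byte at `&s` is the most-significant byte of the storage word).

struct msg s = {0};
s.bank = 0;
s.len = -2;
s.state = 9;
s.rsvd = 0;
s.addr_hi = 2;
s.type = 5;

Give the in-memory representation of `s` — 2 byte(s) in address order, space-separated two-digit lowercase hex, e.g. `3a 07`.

52 25

bank:1 = 0 → 0x0 << 15 → word 0x0000
len:2 = -2 → 0x2 << 13 → word 0x4000
state:4 = 9 → 0x9 << 9 → word 0x5200
rsvd:3 = 0 → 0x0 << 6 → word 0x5200
addr_hi:2 = 2 → 0x2 << 4 → word 0x5220
type:4 = 5 → 0x5 << 0 → word 0x5225
word = 0x5225 → big-endian bytes:
  [0]=0x52  [1]=0x25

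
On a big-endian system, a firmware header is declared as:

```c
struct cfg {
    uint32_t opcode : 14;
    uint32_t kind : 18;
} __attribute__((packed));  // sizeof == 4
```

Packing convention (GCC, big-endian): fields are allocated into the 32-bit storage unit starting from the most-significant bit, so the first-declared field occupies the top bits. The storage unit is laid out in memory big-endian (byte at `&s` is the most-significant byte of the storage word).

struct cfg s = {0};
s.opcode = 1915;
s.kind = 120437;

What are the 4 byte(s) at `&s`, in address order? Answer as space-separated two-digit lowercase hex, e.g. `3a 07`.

opcode (14b) val=1915 bits=0x77b at bit 18: 0x1dec0000
kind (18b) val=120437 bits=0x1d675 at bit 0: 0x1dedd675
word = 0x1dedd675 → big-endian bytes:
  [0]=0x1d  [1]=0xed  [2]=0xd6  [3]=0x75

1d ed d6 75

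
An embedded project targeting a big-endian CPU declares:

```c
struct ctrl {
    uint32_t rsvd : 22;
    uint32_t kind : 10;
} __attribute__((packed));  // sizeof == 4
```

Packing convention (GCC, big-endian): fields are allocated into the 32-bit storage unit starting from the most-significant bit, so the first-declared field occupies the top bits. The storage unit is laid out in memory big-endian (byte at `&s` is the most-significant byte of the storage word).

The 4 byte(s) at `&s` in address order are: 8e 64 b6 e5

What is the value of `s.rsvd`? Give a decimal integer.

2332973

[0]=0x8e [1]=0x64 [2]=0xb6 [3]=0xe5 (big-endian) → word 0x8e64b6e5
rsvd [10+:22] = (word>>10) & 0x3fffff = 2332973  ←
kind [0+:10] = (word>>0) & 0x3ff = 741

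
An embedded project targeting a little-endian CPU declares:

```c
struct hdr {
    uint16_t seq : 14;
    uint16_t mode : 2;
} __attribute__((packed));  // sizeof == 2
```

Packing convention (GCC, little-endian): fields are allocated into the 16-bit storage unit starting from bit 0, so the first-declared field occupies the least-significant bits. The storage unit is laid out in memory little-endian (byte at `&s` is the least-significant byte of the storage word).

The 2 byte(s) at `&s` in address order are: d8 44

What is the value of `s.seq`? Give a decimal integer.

[0]=0xd8 [1]=0x44 (little-endian) → word 0x44d8
seq [0+:14] = (word>>0) & 0x3fff = 1240  ←
mode [14+:2] = (word>>14) & 0x3 = 1

1240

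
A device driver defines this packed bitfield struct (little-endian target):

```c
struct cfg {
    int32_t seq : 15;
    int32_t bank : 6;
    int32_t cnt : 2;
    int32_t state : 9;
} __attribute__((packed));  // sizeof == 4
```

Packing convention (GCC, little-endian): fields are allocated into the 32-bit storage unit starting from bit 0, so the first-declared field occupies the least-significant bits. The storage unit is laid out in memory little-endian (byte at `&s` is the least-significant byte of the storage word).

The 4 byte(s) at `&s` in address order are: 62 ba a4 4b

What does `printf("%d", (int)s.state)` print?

[0]=0x62 [1]=0xba [2]=0xa4 [3]=0x4b (little-endian) → word 0x4ba4ba62
seq:15 @ bit 0 → (0x4ba4ba62>>0)&0x7fff = 0x3a62
bank:6 @ bit 15 → (0x4ba4ba62>>15)&0x3f = 0x9
cnt:2 @ bit 21 → (0x4ba4ba62>>21)&0x3 = 0x1
state:9 @ bit 23 → (0x4ba4ba62>>23)&0x1ff = 0x97  ←
state signed 9b, MSB=0: value = 151

151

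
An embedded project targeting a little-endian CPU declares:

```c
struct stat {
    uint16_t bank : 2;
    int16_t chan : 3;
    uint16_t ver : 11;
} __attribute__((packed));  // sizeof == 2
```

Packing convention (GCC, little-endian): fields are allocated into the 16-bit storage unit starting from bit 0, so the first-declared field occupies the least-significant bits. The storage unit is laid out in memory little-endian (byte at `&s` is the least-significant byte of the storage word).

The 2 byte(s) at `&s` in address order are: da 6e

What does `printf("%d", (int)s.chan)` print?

-2

[0]=0xda [1]=0x6e (little-endian) → word 0x6eda
bank:2 @ bit 0 → (0x6eda>>0)&0x3 = 0x2
chan:3 @ bit 2 → (0x6eda>>2)&0x7 = 0x6  ←
ver:11 @ bit 5 → (0x6eda>>5)&0x7ff = 0x376
chan signed 3b, MSB=1: 6 - 8 = -2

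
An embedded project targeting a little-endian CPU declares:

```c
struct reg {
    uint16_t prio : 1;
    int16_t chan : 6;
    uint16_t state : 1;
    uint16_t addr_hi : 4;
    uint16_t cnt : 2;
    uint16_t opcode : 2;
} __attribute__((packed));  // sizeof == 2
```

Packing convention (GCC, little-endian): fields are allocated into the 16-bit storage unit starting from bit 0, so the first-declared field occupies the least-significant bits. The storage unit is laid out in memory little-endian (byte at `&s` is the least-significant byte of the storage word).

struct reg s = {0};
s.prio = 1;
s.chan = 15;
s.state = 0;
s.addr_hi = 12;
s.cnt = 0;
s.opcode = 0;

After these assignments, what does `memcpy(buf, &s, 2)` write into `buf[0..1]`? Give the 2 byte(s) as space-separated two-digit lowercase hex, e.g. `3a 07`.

1f 0c

[0+:1] prio=1 & 0x1 = 0x1; word=0x0001
[1+:6] chan=15 & 0x3f = 0xf; word=0x001f
[7+:1] state=0 & 0x1 = 0x0; word=0x001f
[8+:4] addr_hi=12 & 0xf = 0xc; word=0x0c1f
[12+:2] cnt=0 & 0x3 = 0x0; word=0x0c1f
[14+:2] opcode=0 & 0x3 = 0x0; word=0x0c1f
word = 0x0c1f → little-endian bytes:
  [0]=0x1f  [1]=0x0c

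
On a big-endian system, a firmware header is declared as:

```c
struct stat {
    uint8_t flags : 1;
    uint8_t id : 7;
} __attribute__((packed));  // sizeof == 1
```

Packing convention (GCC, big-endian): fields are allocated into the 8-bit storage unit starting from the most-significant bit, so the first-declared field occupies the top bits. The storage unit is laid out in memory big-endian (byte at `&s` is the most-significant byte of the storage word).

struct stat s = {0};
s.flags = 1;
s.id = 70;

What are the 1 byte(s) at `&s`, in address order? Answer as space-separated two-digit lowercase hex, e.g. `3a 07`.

flags:1 = 1 → 0x1 << 7 → word 0x80
id:7 = 70 → 0x46 << 0 → word 0xc6
word = 0xc6 → big-endian bytes:
  [0]=0xc6

c6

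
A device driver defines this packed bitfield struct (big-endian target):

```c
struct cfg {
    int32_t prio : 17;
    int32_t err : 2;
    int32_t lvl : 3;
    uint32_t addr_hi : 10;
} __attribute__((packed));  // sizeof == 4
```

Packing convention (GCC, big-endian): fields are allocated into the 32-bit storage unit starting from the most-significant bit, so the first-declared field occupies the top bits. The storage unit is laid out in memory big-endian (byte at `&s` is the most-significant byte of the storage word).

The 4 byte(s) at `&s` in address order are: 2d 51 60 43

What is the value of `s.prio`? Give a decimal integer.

[0]=0x2d [1]=0x51 [2]=0x60 [3]=0x43 (big-endian) → word 0x2d516043
prio:17 @ bit 15 → (0x2d516043>>15)&0x1ffff = 0x5aa2  ←
err:2 @ bit 13 → (0x2d516043>>13)&0x3 = 0x3
lvl:3 @ bit 10 → (0x2d516043>>10)&0x7 = 0x0
addr_hi:10 @ bit 0 → (0x2d516043>>0)&0x3ff = 0x43
prio signed 17b, MSB=0: value = 23202

23202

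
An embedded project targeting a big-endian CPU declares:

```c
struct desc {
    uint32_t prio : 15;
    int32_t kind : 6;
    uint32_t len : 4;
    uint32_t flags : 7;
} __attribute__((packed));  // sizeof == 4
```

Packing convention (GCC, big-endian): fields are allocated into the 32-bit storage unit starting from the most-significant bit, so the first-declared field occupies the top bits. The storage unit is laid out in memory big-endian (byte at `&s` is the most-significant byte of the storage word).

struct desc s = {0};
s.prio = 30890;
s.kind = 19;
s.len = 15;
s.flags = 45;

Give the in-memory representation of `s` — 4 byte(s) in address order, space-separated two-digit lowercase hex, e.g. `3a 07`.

f1 54 9f ad

prio:15 = 30890 → 0x78aa << 17 → word 0xf1540000
kind:6 = 19 → 0x13 << 11 → word 0xf1549800
len:4 = 15 → 0xf << 7 → word 0xf1549f80
flags:7 = 45 → 0x2d << 0 → word 0xf1549fad
word = 0xf1549fad → big-endian bytes:
  [0]=0xf1  [1]=0x54  [2]=0x9f  [3]=0xad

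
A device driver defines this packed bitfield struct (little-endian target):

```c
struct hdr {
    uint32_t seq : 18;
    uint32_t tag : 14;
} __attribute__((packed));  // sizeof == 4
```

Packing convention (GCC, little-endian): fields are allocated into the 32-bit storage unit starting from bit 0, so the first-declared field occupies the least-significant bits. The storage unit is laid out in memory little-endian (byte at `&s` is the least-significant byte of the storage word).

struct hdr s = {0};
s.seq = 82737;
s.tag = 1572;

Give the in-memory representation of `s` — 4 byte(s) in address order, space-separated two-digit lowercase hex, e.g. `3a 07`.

[0+:18] seq=82737 & 0x3ffff = 0x14331; word=0x00014331
[18+:14] tag=1572 & 0x3fff = 0x624; word=0x18914331
word = 0x18914331 → little-endian bytes:
  [0]=0x31  [1]=0x43  [2]=0x91  [3]=0x18

31 43 91 18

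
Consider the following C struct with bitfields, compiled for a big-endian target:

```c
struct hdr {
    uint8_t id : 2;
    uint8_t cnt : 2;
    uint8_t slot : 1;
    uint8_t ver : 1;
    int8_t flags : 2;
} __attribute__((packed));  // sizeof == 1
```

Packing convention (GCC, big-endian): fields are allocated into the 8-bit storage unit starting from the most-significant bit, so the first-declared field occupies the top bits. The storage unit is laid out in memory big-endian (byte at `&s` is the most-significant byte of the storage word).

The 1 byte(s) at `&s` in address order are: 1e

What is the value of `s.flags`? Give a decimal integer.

-2

[0]=0x1e (big-endian) → word 0x1e
id:2 @ bit 6 → (0x1e>>6)&0x3 = 0x0
cnt:2 @ bit 4 → (0x1e>>4)&0x3 = 0x1
slot:1 @ bit 3 → (0x1e>>3)&0x1 = 0x1
ver:1 @ bit 2 → (0x1e>>2)&0x1 = 0x1
flags:2 @ bit 0 → (0x1e>>0)&0x3 = 0x2  ←
flags signed 2b, MSB=1: 2 - 4 = -2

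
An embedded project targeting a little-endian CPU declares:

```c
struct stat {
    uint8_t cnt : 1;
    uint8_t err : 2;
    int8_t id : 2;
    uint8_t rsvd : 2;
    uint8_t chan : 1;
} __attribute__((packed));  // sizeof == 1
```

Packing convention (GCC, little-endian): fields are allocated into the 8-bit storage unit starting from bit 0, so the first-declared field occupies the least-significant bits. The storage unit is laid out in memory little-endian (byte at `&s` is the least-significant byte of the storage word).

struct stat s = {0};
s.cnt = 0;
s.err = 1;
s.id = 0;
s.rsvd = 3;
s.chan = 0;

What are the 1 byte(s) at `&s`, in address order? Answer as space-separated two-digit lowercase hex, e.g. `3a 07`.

62

cnt:1 = 0 → 0x0 << 0 → word 0x00
err:2 = 1 → 0x1 << 1 → word 0x02
id:2 = 0 → 0x0 << 3 → word 0x02
rsvd:2 = 3 → 0x3 << 5 → word 0x62
chan:1 = 0 → 0x0 << 7 → word 0x62
word = 0x62 → little-endian bytes:
  [0]=0x62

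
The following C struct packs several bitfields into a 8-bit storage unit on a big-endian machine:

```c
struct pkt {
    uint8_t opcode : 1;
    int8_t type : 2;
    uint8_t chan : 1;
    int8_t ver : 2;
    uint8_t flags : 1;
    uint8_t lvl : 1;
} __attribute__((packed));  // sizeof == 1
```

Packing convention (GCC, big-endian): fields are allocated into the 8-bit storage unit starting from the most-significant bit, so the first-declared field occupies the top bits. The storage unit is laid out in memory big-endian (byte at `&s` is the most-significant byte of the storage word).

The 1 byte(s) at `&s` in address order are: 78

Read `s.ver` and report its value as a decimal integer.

[0]=0x78 (big-endian) → word 0x78
opcode [7+:1] = (word>>7) & 0x1 = 0
type [5+:2] = (word>>5) & 0x3 = 3
chan [4+:1] = (word>>4) & 0x1 = 1
ver [2+:2] = (word>>2) & 0x3 = 2  ←
flags [1+:1] = (word>>1) & 0x1 = 0
lvl [0+:1] = (word>>0) & 0x1 = 0
ver signed 2b, MSB=1: 2 - 4 = -2

-2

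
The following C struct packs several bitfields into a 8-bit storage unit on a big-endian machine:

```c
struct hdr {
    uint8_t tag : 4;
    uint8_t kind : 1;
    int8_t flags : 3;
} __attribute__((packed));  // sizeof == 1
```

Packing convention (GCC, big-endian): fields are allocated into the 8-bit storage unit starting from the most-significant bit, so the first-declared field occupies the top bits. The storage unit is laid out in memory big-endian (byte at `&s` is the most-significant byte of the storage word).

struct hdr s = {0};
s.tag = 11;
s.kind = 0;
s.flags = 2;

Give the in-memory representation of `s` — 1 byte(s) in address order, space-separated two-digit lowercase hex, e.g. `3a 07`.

b2

[4+:4] tag=11 & 0xf = 0xb; word=0xb0
[3+:1] kind=0 & 0x1 = 0x0; word=0xb0
[0+:3] flags=2 & 0x7 = 0x2; word=0xb2
word = 0xb2 → big-endian bytes:
  [0]=0xb2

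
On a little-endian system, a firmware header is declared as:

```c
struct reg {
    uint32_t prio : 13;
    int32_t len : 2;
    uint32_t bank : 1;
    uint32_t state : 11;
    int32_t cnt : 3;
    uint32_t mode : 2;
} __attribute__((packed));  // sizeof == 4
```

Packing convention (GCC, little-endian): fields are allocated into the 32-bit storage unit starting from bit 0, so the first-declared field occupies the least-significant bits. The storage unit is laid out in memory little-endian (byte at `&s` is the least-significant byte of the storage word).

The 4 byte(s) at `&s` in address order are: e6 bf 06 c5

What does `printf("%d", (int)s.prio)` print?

8166

[0]=0xe6 [1]=0xbf [2]=0x06 [3]=0xc5 (little-endian) → word 0xc506bfe6
prio:13 @ bit 0 → (0xc506bfe6>>0)&0x1fff = 0x1fe6  ←
len:2 @ bit 13 → (0xc506bfe6>>13)&0x3 = 0x1
bank:1 @ bit 15 → (0xc506bfe6>>15)&0x1 = 0x1
state:11 @ bit 16 → (0xc506bfe6>>16)&0x7ff = 0x506
cnt:3 @ bit 27 → (0xc506bfe6>>27)&0x7 = 0x0
mode:2 @ bit 30 → (0xc506bfe6>>30)&0x3 = 0x3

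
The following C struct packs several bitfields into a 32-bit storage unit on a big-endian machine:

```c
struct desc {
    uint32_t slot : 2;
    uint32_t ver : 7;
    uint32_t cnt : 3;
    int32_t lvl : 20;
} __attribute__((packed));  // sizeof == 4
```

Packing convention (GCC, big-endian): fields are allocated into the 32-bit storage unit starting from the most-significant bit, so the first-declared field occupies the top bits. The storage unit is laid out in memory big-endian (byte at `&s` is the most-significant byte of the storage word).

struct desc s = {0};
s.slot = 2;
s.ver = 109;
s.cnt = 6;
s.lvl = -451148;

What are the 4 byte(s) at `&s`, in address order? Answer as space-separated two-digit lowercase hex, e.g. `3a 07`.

slot (2b) val=2 bits=0x2 at bit 30: 0x80000000
ver (7b) val=109 bits=0x6d at bit 23: 0xb6800000
cnt (3b) val=6 bits=0x6 at bit 20: 0xb6e00000
lvl (20b) val=-451148 bits=0x91db4 at bit 0: 0xb6e91db4
word = 0xb6e91db4 → big-endian bytes:
  [0]=0xb6  [1]=0xe9  [2]=0x1d  [3]=0xb4

b6 e9 1d b4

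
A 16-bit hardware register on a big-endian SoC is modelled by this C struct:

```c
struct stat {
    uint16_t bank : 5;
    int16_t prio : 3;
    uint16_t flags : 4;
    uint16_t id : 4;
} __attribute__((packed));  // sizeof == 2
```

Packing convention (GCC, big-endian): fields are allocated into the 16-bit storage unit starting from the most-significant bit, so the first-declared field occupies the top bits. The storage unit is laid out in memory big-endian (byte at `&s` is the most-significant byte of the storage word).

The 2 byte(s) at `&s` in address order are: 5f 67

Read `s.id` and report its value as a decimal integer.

[0]=0x5f [1]=0x67 (big-endian) → word 0x5f67
bank [11+:5] = (word>>11) & 0x1f = 11
prio [8+:3] = (word>>8) & 0x7 = 7
flags [4+:4] = (word>>4) & 0xf = 6
id [0+:4] = (word>>0) & 0xf = 7  ←

7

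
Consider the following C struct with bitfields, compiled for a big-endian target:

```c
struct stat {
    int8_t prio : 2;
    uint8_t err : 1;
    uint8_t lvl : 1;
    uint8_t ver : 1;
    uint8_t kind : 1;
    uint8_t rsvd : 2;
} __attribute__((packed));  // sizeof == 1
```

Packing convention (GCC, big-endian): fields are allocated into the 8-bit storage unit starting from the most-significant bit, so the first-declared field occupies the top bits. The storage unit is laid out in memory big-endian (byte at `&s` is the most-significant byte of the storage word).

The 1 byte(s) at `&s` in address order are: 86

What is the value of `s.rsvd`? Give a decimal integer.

2

[0]=0x86 (big-endian) → word 0x86
prio [6+:2] = (word>>6) & 0x3 = 2
err [5+:1] = (word>>5) & 0x1 = 0
lvl [4+:1] = (word>>4) & 0x1 = 0
ver [3+:1] = (word>>3) & 0x1 = 0
kind [2+:1] = (word>>2) & 0x1 = 1
rsvd [0+:2] = (word>>0) & 0x3 = 2  ←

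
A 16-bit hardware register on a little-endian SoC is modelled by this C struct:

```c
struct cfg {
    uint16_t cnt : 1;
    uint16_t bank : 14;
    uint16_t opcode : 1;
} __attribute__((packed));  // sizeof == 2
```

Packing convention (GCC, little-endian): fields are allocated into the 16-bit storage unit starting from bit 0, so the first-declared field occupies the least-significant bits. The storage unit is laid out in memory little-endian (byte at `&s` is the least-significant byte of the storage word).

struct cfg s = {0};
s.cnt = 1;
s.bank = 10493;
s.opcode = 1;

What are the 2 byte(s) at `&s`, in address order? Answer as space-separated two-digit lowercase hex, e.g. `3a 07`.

cnt:1 = 1 → 0x1 << 0 → word 0x0001
bank:14 = 10493 → 0x28fd << 1 → word 0x51fb
opcode:1 = 1 → 0x1 << 15 → word 0xd1fb
word = 0xd1fb → little-endian bytes:
  [0]=0xfb  [1]=0xd1

fb d1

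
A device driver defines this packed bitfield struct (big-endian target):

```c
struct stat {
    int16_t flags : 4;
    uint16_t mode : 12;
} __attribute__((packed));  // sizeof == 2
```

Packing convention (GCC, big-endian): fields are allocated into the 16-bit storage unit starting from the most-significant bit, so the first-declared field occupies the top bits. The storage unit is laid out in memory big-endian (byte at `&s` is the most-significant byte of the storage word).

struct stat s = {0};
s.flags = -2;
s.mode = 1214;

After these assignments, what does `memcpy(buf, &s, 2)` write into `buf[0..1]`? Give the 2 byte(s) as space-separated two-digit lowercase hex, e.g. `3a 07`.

e4 be

flags:4 = -2 → 0xe << 12 → word 0xe000
mode:12 = 1214 → 0x4be << 0 → word 0xe4be
word = 0xe4be → big-endian bytes:
  [0]=0xe4  [1]=0xbe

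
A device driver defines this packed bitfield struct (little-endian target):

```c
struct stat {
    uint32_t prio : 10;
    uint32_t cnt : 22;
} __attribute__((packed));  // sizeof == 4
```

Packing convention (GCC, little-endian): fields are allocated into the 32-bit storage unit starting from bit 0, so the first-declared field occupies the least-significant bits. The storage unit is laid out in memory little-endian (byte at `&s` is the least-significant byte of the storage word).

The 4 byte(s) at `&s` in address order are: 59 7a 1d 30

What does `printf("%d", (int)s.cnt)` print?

[0]=0x59 [1]=0x7a [2]=0x1d [3]=0x30 (little-endian) → word 0x301d7a59
prio [0+:10] = (word>>0) & 0x3ff = 601
cnt [10+:22] = (word>>10) & 0x3fffff = 788318  ←

788318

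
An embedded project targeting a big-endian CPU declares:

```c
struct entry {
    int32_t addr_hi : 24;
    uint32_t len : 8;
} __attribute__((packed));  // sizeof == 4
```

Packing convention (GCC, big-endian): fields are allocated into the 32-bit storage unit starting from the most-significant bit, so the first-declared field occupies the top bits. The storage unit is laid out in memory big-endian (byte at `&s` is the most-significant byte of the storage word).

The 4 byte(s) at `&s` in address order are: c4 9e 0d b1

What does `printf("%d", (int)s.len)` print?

177

[0]=0xc4 [1]=0x9e [2]=0x0d [3]=0xb1 (big-endian) → word 0xc49e0db1
addr_hi:24 @ bit 8 → (0xc49e0db1>>8)&0xffffff = 0xc49e0d
len:8 @ bit 0 → (0xc49e0db1>>0)&0xff = 0xb1  ←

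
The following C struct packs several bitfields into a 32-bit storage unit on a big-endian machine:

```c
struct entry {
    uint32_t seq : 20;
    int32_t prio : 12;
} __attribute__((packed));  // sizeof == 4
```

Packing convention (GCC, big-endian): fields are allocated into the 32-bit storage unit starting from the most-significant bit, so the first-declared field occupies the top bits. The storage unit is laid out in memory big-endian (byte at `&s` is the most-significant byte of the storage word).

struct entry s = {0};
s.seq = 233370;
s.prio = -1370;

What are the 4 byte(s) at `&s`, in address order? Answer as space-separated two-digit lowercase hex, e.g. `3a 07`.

seq:20 = 233370 → 0x38f9a << 12 → word 0x38f9a000
prio:12 = -1370 → 0xaa6 << 0 → word 0x38f9aaa6
word = 0x38f9aaa6 → big-endian bytes:
  [0]=0x38  [1]=0xf9  [2]=0xaa  [3]=0xa6

38 f9 aa a6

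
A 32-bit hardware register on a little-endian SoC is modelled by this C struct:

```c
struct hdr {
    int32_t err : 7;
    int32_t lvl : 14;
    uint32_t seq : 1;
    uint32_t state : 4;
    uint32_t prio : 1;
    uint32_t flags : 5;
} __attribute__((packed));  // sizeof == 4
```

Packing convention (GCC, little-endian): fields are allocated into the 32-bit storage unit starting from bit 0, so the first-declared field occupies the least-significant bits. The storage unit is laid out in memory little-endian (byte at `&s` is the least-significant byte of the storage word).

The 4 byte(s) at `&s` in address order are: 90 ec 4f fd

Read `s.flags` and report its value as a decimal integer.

[0]=0x90 [1]=0xec [2]=0x4f [3]=0xfd (little-endian) → word 0xfd4fec90
err [0+:7] = (word>>0) & 0x7f = 16
lvl [7+:14] = (word>>7) & 0x3fff = 8153
seq [21+:1] = (word>>21) & 0x1 = 0
state [22+:4] = (word>>22) & 0xf = 5
prio [26+:1] = (word>>26) & 0x1 = 1
flags [27+:5] = (word>>27) & 0x1f = 31  ←

31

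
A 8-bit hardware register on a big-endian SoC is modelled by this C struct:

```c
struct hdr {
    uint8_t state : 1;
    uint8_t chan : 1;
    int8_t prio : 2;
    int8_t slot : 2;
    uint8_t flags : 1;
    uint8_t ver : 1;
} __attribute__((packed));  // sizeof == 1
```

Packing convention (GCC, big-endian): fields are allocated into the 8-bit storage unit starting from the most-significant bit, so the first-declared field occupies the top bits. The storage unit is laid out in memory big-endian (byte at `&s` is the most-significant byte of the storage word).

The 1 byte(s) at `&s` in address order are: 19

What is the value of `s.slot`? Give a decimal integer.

[0]=0x19 (big-endian) → word 0x19
state:1 @ bit 7 → (0x19>>7)&0x1 = 0x0
chan:1 @ bit 6 → (0x19>>6)&0x1 = 0x0
prio:2 @ bit 4 → (0x19>>4)&0x3 = 0x1
slot:2 @ bit 2 → (0x19>>2)&0x3 = 0x2  ←
flags:1 @ bit 1 → (0x19>>1)&0x1 = 0x0
ver:1 @ bit 0 → (0x19>>0)&0x1 = 0x1
slot signed 2b, MSB=1: 2 - 4 = -2

-2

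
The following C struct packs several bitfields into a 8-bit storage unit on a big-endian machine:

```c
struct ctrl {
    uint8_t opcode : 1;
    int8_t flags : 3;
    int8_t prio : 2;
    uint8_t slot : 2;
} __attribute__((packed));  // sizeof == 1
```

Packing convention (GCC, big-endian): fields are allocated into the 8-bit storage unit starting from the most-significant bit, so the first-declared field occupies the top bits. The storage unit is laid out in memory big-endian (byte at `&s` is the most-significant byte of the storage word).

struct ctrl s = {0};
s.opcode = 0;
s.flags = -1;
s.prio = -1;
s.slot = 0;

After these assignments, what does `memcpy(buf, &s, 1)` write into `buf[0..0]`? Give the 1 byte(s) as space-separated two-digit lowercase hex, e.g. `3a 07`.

opcode (1b) val=0 bits=0x0 at bit 7: 0x00
flags (3b) val=-1 bits=0x7 at bit 4: 0x70
prio (2b) val=-1 bits=0x3 at bit 2: 0x7c
slot (2b) val=0 bits=0x0 at bit 0: 0x7c
word = 0x7c → big-endian bytes:
  [0]=0x7c

7c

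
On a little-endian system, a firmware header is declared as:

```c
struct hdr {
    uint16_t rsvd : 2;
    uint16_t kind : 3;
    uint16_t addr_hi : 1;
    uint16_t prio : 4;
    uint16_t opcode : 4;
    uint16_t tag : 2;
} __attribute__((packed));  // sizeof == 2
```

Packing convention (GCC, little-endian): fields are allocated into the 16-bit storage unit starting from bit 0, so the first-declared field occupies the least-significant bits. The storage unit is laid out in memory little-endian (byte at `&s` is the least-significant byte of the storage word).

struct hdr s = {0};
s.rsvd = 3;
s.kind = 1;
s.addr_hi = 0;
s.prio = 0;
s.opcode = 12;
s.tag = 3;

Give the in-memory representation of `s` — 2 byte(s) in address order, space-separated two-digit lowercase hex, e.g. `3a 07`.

rsvd:2 = 3 → 0x3 << 0 → word 0x0003
kind:3 = 1 → 0x1 << 2 → word 0x0007
addr_hi:1 = 0 → 0x0 << 5 → word 0x0007
prio:4 = 0 → 0x0 << 6 → word 0x0007
opcode:4 = 12 → 0xc << 10 → word 0x3007
tag:2 = 3 → 0x3 << 14 → word 0xf007
word = 0xf007 → little-endian bytes:
  [0]=0x07  [1]=0xf0

07 f0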